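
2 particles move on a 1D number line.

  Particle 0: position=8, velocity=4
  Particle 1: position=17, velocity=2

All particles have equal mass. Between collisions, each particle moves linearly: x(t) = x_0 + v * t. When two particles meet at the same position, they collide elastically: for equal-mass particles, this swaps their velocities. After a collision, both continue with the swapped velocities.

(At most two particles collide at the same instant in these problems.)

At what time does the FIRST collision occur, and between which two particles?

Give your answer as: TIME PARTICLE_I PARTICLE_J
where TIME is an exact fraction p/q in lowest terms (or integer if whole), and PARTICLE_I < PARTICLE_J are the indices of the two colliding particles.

Answer: 9/2 0 1

Derivation:
Pair (0,1): pos 8,17 vel 4,2 -> gap=9, closing at 2/unit, collide at t=9/2
Earliest collision: t=9/2 between 0 and 1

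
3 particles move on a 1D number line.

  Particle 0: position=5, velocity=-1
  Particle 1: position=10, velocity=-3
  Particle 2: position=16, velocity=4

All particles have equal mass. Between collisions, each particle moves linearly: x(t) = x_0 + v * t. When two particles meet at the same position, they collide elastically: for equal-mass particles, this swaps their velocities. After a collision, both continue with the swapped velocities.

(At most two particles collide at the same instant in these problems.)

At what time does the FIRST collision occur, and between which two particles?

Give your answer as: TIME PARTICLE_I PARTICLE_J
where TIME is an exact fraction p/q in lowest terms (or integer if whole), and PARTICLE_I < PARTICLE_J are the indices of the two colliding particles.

Answer: 5/2 0 1

Derivation:
Pair (0,1): pos 5,10 vel -1,-3 -> gap=5, closing at 2/unit, collide at t=5/2
Pair (1,2): pos 10,16 vel -3,4 -> not approaching (rel speed -7 <= 0)
Earliest collision: t=5/2 between 0 and 1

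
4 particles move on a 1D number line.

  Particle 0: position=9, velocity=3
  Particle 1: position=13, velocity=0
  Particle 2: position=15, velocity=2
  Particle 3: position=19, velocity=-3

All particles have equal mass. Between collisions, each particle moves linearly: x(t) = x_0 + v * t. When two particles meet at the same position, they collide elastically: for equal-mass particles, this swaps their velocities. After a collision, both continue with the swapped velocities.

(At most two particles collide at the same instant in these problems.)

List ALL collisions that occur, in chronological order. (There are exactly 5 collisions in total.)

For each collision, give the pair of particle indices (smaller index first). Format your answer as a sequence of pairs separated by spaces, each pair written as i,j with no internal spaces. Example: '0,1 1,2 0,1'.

Answer: 2,3 0,1 1,2 0,1 2,3

Derivation:
Collision at t=4/5: particles 2 and 3 swap velocities; positions: p0=57/5 p1=13 p2=83/5 p3=83/5; velocities now: v0=3 v1=0 v2=-3 v3=2
Collision at t=4/3: particles 0 and 1 swap velocities; positions: p0=13 p1=13 p2=15 p3=53/3; velocities now: v0=0 v1=3 v2=-3 v3=2
Collision at t=5/3: particles 1 and 2 swap velocities; positions: p0=13 p1=14 p2=14 p3=55/3; velocities now: v0=0 v1=-3 v2=3 v3=2
Collision at t=2: particles 0 and 1 swap velocities; positions: p0=13 p1=13 p2=15 p3=19; velocities now: v0=-3 v1=0 v2=3 v3=2
Collision at t=6: particles 2 and 3 swap velocities; positions: p0=1 p1=13 p2=27 p3=27; velocities now: v0=-3 v1=0 v2=2 v3=3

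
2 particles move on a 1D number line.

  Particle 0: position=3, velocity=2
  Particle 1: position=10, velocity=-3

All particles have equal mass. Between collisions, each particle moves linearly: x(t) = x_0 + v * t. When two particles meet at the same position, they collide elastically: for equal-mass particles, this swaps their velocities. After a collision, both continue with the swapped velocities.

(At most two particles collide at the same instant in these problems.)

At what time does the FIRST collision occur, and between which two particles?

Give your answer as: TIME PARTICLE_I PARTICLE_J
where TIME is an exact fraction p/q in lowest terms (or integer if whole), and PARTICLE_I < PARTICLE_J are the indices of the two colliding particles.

Pair (0,1): pos 3,10 vel 2,-3 -> gap=7, closing at 5/unit, collide at t=7/5
Earliest collision: t=7/5 between 0 and 1

Answer: 7/5 0 1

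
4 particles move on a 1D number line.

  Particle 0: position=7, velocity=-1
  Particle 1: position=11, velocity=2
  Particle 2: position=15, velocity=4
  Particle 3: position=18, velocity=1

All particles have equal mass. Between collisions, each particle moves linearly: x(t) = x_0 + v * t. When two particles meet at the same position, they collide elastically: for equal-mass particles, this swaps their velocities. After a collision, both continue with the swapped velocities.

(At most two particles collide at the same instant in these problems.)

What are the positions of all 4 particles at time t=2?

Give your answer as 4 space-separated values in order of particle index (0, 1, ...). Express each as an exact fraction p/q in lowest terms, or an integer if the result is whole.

Answer: 5 15 20 23

Derivation:
Collision at t=1: particles 2 and 3 swap velocities; positions: p0=6 p1=13 p2=19 p3=19; velocities now: v0=-1 v1=2 v2=1 v3=4
Advance to t=2 (no further collisions before then); velocities: v0=-1 v1=2 v2=1 v3=4; positions = 5 15 20 23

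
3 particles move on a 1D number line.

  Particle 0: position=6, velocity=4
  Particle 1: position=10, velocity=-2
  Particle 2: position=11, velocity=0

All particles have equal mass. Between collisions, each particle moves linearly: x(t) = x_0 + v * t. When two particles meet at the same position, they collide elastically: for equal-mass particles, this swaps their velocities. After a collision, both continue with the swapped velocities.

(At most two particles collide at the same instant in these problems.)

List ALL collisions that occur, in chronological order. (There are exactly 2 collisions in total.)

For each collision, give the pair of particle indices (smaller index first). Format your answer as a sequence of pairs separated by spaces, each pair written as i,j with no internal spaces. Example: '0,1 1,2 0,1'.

Answer: 0,1 1,2

Derivation:
Collision at t=2/3: particles 0 and 1 swap velocities; positions: p0=26/3 p1=26/3 p2=11; velocities now: v0=-2 v1=4 v2=0
Collision at t=5/4: particles 1 and 2 swap velocities; positions: p0=15/2 p1=11 p2=11; velocities now: v0=-2 v1=0 v2=4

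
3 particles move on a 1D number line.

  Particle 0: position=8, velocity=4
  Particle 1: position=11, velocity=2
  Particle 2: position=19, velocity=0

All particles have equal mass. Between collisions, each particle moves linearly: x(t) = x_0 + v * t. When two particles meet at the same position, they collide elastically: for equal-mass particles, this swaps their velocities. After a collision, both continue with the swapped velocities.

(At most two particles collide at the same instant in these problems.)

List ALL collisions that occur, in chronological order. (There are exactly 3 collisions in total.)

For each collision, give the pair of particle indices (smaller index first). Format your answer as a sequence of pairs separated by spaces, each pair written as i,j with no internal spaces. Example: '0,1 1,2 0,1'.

Answer: 0,1 1,2 0,1

Derivation:
Collision at t=3/2: particles 0 and 1 swap velocities; positions: p0=14 p1=14 p2=19; velocities now: v0=2 v1=4 v2=0
Collision at t=11/4: particles 1 and 2 swap velocities; positions: p0=33/2 p1=19 p2=19; velocities now: v0=2 v1=0 v2=4
Collision at t=4: particles 0 and 1 swap velocities; positions: p0=19 p1=19 p2=24; velocities now: v0=0 v1=2 v2=4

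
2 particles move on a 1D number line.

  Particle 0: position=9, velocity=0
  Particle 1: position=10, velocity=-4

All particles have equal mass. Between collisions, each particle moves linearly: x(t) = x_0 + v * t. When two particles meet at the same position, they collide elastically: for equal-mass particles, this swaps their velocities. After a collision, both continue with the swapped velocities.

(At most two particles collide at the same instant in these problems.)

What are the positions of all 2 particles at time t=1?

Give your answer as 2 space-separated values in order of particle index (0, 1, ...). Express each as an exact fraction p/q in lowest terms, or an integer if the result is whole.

Answer: 6 9

Derivation:
Collision at t=1/4: particles 0 and 1 swap velocities; positions: p0=9 p1=9; velocities now: v0=-4 v1=0
Advance to t=1 (no further collisions before then); velocities: v0=-4 v1=0; positions = 6 9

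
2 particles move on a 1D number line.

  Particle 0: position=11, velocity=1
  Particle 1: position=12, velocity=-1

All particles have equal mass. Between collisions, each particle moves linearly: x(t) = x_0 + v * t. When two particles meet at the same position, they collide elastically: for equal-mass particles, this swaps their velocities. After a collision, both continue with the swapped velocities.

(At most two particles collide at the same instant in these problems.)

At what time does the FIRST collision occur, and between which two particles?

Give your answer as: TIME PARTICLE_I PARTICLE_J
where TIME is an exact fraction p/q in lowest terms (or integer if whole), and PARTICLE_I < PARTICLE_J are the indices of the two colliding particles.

Pair (0,1): pos 11,12 vel 1,-1 -> gap=1, closing at 2/unit, collide at t=1/2
Earliest collision: t=1/2 between 0 and 1

Answer: 1/2 0 1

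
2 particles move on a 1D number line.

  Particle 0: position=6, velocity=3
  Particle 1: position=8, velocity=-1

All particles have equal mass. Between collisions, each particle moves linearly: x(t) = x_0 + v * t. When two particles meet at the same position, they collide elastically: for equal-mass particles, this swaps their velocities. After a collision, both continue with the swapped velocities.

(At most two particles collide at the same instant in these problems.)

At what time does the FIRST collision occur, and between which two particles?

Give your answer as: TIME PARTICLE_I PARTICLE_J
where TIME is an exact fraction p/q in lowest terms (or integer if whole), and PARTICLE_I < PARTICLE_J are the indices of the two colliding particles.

Answer: 1/2 0 1

Derivation:
Pair (0,1): pos 6,8 vel 3,-1 -> gap=2, closing at 4/unit, collide at t=1/2
Earliest collision: t=1/2 between 0 and 1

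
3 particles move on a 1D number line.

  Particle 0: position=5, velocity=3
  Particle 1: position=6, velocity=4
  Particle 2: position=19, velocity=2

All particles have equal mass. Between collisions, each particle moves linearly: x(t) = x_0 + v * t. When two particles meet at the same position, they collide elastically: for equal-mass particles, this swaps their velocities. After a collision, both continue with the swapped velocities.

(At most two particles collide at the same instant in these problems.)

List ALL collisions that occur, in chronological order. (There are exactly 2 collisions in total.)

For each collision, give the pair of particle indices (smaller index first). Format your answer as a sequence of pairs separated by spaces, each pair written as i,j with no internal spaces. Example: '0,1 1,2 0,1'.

Collision at t=13/2: particles 1 and 2 swap velocities; positions: p0=49/2 p1=32 p2=32; velocities now: v0=3 v1=2 v2=4
Collision at t=14: particles 0 and 1 swap velocities; positions: p0=47 p1=47 p2=62; velocities now: v0=2 v1=3 v2=4

Answer: 1,2 0,1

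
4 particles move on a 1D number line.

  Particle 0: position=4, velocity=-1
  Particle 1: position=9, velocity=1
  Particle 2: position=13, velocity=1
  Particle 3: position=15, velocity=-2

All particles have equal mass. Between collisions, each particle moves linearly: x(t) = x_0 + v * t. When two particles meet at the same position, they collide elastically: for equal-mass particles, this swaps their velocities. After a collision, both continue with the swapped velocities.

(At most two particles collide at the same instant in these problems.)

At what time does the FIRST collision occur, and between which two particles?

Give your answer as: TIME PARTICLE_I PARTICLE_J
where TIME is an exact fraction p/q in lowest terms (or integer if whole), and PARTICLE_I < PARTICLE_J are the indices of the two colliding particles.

Answer: 2/3 2 3

Derivation:
Pair (0,1): pos 4,9 vel -1,1 -> not approaching (rel speed -2 <= 0)
Pair (1,2): pos 9,13 vel 1,1 -> not approaching (rel speed 0 <= 0)
Pair (2,3): pos 13,15 vel 1,-2 -> gap=2, closing at 3/unit, collide at t=2/3
Earliest collision: t=2/3 between 2 and 3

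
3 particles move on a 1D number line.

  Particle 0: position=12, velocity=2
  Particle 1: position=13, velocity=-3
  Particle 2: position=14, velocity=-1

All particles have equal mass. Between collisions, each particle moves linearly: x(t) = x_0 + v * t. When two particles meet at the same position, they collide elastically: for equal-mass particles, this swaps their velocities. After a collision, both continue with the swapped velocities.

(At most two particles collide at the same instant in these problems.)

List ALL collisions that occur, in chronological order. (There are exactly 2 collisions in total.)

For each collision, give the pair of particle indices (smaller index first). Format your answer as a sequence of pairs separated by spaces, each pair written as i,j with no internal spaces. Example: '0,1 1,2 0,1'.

Answer: 0,1 1,2

Derivation:
Collision at t=1/5: particles 0 and 1 swap velocities; positions: p0=62/5 p1=62/5 p2=69/5; velocities now: v0=-3 v1=2 v2=-1
Collision at t=2/3: particles 1 and 2 swap velocities; positions: p0=11 p1=40/3 p2=40/3; velocities now: v0=-3 v1=-1 v2=2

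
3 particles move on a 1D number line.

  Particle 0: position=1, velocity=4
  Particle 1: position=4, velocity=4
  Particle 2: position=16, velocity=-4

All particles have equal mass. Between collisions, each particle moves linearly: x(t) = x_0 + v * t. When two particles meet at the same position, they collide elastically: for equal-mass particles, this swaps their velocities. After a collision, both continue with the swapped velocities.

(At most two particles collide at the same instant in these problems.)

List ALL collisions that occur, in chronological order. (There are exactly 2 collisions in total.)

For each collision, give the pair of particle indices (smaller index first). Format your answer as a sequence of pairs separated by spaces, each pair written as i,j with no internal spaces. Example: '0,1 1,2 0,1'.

Collision at t=3/2: particles 1 and 2 swap velocities; positions: p0=7 p1=10 p2=10; velocities now: v0=4 v1=-4 v2=4
Collision at t=15/8: particles 0 and 1 swap velocities; positions: p0=17/2 p1=17/2 p2=23/2; velocities now: v0=-4 v1=4 v2=4

Answer: 1,2 0,1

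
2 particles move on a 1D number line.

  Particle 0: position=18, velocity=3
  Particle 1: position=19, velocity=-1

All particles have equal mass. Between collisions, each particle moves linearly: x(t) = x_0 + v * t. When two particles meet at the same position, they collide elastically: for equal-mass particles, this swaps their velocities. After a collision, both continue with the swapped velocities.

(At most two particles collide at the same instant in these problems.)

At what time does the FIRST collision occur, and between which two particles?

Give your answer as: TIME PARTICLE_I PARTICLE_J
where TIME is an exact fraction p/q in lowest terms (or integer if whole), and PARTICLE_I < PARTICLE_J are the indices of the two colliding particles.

Answer: 1/4 0 1

Derivation:
Pair (0,1): pos 18,19 vel 3,-1 -> gap=1, closing at 4/unit, collide at t=1/4
Earliest collision: t=1/4 between 0 and 1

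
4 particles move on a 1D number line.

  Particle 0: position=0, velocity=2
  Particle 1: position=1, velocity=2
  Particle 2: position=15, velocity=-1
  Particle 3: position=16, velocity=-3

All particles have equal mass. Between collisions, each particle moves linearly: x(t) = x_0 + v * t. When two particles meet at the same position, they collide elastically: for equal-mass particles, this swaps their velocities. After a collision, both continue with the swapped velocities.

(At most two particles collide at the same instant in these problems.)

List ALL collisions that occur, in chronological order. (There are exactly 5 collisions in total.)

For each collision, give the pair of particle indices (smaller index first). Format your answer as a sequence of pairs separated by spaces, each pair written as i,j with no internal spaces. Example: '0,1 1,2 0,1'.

Collision at t=1/2: particles 2 and 3 swap velocities; positions: p0=1 p1=2 p2=29/2 p3=29/2; velocities now: v0=2 v1=2 v2=-3 v3=-1
Collision at t=3: particles 1 and 2 swap velocities; positions: p0=6 p1=7 p2=7 p3=12; velocities now: v0=2 v1=-3 v2=2 v3=-1
Collision at t=16/5: particles 0 and 1 swap velocities; positions: p0=32/5 p1=32/5 p2=37/5 p3=59/5; velocities now: v0=-3 v1=2 v2=2 v3=-1
Collision at t=14/3: particles 2 and 3 swap velocities; positions: p0=2 p1=28/3 p2=31/3 p3=31/3; velocities now: v0=-3 v1=2 v2=-1 v3=2
Collision at t=5: particles 1 and 2 swap velocities; positions: p0=1 p1=10 p2=10 p3=11; velocities now: v0=-3 v1=-1 v2=2 v3=2

Answer: 2,3 1,2 0,1 2,3 1,2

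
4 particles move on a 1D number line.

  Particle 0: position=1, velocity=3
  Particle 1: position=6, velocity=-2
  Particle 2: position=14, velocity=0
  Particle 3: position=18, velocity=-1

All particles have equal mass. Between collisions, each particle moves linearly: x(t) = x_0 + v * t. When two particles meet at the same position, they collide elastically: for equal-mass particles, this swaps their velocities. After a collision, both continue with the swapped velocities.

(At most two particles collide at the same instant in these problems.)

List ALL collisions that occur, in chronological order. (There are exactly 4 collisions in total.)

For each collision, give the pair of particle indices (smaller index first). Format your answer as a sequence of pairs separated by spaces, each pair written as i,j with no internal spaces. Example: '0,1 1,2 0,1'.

Collision at t=1: particles 0 and 1 swap velocities; positions: p0=4 p1=4 p2=14 p3=17; velocities now: v0=-2 v1=3 v2=0 v3=-1
Collision at t=4: particles 2 and 3 swap velocities; positions: p0=-2 p1=13 p2=14 p3=14; velocities now: v0=-2 v1=3 v2=-1 v3=0
Collision at t=17/4: particles 1 and 2 swap velocities; positions: p0=-5/2 p1=55/4 p2=55/4 p3=14; velocities now: v0=-2 v1=-1 v2=3 v3=0
Collision at t=13/3: particles 2 and 3 swap velocities; positions: p0=-8/3 p1=41/3 p2=14 p3=14; velocities now: v0=-2 v1=-1 v2=0 v3=3

Answer: 0,1 2,3 1,2 2,3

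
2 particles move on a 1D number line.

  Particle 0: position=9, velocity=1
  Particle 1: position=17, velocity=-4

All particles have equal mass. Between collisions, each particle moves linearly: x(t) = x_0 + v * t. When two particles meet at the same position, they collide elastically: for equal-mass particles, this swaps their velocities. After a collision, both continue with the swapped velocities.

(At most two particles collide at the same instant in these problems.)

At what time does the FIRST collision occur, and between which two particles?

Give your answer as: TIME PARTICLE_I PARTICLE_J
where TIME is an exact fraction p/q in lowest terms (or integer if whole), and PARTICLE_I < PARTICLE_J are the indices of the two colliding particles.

Pair (0,1): pos 9,17 vel 1,-4 -> gap=8, closing at 5/unit, collide at t=8/5
Earliest collision: t=8/5 between 0 and 1

Answer: 8/5 0 1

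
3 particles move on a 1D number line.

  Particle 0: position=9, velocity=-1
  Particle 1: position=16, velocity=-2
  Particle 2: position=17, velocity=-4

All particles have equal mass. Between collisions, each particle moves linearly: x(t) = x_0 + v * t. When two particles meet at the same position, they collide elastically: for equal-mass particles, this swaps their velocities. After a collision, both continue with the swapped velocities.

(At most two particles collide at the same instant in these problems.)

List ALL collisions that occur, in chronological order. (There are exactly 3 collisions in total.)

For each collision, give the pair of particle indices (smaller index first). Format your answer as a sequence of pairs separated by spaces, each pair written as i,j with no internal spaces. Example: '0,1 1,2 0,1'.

Collision at t=1/2: particles 1 and 2 swap velocities; positions: p0=17/2 p1=15 p2=15; velocities now: v0=-1 v1=-4 v2=-2
Collision at t=8/3: particles 0 and 1 swap velocities; positions: p0=19/3 p1=19/3 p2=32/3; velocities now: v0=-4 v1=-1 v2=-2
Collision at t=7: particles 1 and 2 swap velocities; positions: p0=-11 p1=2 p2=2; velocities now: v0=-4 v1=-2 v2=-1

Answer: 1,2 0,1 1,2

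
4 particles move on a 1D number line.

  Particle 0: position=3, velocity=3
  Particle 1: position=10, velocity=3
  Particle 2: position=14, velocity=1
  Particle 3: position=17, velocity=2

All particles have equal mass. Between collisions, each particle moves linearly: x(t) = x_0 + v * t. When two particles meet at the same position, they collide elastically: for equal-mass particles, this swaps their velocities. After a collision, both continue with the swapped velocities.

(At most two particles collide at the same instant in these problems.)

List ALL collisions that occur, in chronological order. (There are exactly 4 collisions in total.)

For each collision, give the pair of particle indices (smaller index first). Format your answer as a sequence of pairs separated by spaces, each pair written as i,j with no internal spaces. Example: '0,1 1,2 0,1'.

Answer: 1,2 0,1 2,3 1,2

Derivation:
Collision at t=2: particles 1 and 2 swap velocities; positions: p0=9 p1=16 p2=16 p3=21; velocities now: v0=3 v1=1 v2=3 v3=2
Collision at t=11/2: particles 0 and 1 swap velocities; positions: p0=39/2 p1=39/2 p2=53/2 p3=28; velocities now: v0=1 v1=3 v2=3 v3=2
Collision at t=7: particles 2 and 3 swap velocities; positions: p0=21 p1=24 p2=31 p3=31; velocities now: v0=1 v1=3 v2=2 v3=3
Collision at t=14: particles 1 and 2 swap velocities; positions: p0=28 p1=45 p2=45 p3=52; velocities now: v0=1 v1=2 v2=3 v3=3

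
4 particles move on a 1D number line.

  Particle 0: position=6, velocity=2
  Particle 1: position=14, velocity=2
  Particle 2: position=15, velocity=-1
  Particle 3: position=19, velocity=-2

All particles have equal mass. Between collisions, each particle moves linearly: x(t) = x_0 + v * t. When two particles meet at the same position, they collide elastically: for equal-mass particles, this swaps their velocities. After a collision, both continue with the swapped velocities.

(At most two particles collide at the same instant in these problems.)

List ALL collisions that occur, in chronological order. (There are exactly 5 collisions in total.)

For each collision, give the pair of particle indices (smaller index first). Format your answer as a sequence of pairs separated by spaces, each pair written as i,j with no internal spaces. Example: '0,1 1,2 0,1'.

Answer: 1,2 2,3 0,1 1,2 0,1

Derivation:
Collision at t=1/3: particles 1 and 2 swap velocities; positions: p0=20/3 p1=44/3 p2=44/3 p3=55/3; velocities now: v0=2 v1=-1 v2=2 v3=-2
Collision at t=5/4: particles 2 and 3 swap velocities; positions: p0=17/2 p1=55/4 p2=33/2 p3=33/2; velocities now: v0=2 v1=-1 v2=-2 v3=2
Collision at t=3: particles 0 and 1 swap velocities; positions: p0=12 p1=12 p2=13 p3=20; velocities now: v0=-1 v1=2 v2=-2 v3=2
Collision at t=13/4: particles 1 and 2 swap velocities; positions: p0=47/4 p1=25/2 p2=25/2 p3=41/2; velocities now: v0=-1 v1=-2 v2=2 v3=2
Collision at t=4: particles 0 and 1 swap velocities; positions: p0=11 p1=11 p2=14 p3=22; velocities now: v0=-2 v1=-1 v2=2 v3=2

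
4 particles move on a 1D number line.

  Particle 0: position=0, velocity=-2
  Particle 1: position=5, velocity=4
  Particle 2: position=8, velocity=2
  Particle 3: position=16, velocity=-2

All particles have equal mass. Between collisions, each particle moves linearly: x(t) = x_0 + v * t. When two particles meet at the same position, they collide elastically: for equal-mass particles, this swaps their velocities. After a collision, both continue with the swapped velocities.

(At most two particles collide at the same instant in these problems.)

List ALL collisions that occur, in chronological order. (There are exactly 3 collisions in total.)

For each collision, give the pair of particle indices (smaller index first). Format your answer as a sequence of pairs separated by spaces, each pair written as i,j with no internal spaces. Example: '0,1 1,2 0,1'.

Answer: 1,2 2,3 1,2

Derivation:
Collision at t=3/2: particles 1 and 2 swap velocities; positions: p0=-3 p1=11 p2=11 p3=13; velocities now: v0=-2 v1=2 v2=4 v3=-2
Collision at t=11/6: particles 2 and 3 swap velocities; positions: p0=-11/3 p1=35/3 p2=37/3 p3=37/3; velocities now: v0=-2 v1=2 v2=-2 v3=4
Collision at t=2: particles 1 and 2 swap velocities; positions: p0=-4 p1=12 p2=12 p3=13; velocities now: v0=-2 v1=-2 v2=2 v3=4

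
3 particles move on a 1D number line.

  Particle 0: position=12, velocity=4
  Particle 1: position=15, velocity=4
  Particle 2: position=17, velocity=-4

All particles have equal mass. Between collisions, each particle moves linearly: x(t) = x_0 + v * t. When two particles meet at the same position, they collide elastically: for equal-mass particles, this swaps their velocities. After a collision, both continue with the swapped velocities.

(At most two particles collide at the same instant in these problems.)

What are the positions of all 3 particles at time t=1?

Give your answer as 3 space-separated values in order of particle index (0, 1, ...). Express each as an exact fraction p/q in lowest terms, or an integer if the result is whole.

Collision at t=1/4: particles 1 and 2 swap velocities; positions: p0=13 p1=16 p2=16; velocities now: v0=4 v1=-4 v2=4
Collision at t=5/8: particles 0 and 1 swap velocities; positions: p0=29/2 p1=29/2 p2=35/2; velocities now: v0=-4 v1=4 v2=4
Advance to t=1 (no further collisions before then); velocities: v0=-4 v1=4 v2=4; positions = 13 16 19

Answer: 13 16 19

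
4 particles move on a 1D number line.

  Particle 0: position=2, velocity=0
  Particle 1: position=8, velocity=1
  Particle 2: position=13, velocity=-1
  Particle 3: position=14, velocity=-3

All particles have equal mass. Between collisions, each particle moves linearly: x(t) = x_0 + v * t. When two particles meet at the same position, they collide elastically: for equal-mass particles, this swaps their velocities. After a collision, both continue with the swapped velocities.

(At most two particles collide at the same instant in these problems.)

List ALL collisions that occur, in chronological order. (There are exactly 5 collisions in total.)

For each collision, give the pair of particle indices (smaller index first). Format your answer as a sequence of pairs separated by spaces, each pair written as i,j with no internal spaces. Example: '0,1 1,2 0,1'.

Collision at t=1/2: particles 2 and 3 swap velocities; positions: p0=2 p1=17/2 p2=25/2 p3=25/2; velocities now: v0=0 v1=1 v2=-3 v3=-1
Collision at t=3/2: particles 1 and 2 swap velocities; positions: p0=2 p1=19/2 p2=19/2 p3=23/2; velocities now: v0=0 v1=-3 v2=1 v3=-1
Collision at t=5/2: particles 2 and 3 swap velocities; positions: p0=2 p1=13/2 p2=21/2 p3=21/2; velocities now: v0=0 v1=-3 v2=-1 v3=1
Collision at t=4: particles 0 and 1 swap velocities; positions: p0=2 p1=2 p2=9 p3=12; velocities now: v0=-3 v1=0 v2=-1 v3=1
Collision at t=11: particles 1 and 2 swap velocities; positions: p0=-19 p1=2 p2=2 p3=19; velocities now: v0=-3 v1=-1 v2=0 v3=1

Answer: 2,3 1,2 2,3 0,1 1,2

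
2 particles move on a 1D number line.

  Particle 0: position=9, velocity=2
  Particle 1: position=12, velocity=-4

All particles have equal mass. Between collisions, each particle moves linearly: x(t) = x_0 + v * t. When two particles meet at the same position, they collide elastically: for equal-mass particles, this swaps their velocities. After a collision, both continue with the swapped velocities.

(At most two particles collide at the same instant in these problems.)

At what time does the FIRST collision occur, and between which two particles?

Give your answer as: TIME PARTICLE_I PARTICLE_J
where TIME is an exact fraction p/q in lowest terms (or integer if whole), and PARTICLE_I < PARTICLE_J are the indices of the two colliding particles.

Pair (0,1): pos 9,12 vel 2,-4 -> gap=3, closing at 6/unit, collide at t=1/2
Earliest collision: t=1/2 between 0 and 1

Answer: 1/2 0 1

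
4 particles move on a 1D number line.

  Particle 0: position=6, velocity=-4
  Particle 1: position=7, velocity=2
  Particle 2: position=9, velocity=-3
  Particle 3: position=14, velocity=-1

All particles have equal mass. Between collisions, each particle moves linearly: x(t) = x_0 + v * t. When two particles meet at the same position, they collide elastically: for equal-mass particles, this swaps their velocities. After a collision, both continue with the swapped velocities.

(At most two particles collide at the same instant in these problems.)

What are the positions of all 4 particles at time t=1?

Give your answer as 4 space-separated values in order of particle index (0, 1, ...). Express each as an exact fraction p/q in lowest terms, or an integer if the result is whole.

Collision at t=2/5: particles 1 and 2 swap velocities; positions: p0=22/5 p1=39/5 p2=39/5 p3=68/5; velocities now: v0=-4 v1=-3 v2=2 v3=-1
Advance to t=1 (no further collisions before then); velocities: v0=-4 v1=-3 v2=2 v3=-1; positions = 2 6 9 13

Answer: 2 6 9 13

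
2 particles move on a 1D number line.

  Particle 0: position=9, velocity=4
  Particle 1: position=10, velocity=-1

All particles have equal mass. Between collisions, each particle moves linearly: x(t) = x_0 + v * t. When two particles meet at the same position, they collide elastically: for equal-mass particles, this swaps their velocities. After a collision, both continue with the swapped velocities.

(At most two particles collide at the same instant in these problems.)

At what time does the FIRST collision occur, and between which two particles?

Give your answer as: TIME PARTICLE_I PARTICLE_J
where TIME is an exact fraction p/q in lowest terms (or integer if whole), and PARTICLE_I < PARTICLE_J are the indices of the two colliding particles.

Answer: 1/5 0 1

Derivation:
Pair (0,1): pos 9,10 vel 4,-1 -> gap=1, closing at 5/unit, collide at t=1/5
Earliest collision: t=1/5 between 0 and 1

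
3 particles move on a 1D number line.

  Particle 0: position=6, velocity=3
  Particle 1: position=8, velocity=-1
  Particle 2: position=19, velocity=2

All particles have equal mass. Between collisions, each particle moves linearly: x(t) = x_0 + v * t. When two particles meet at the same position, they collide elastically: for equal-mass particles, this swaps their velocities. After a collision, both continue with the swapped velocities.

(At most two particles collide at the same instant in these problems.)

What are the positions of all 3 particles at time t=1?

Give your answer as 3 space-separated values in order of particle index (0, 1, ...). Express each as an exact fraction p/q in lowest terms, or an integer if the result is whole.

Answer: 7 9 21

Derivation:
Collision at t=1/2: particles 0 and 1 swap velocities; positions: p0=15/2 p1=15/2 p2=20; velocities now: v0=-1 v1=3 v2=2
Advance to t=1 (no further collisions before then); velocities: v0=-1 v1=3 v2=2; positions = 7 9 21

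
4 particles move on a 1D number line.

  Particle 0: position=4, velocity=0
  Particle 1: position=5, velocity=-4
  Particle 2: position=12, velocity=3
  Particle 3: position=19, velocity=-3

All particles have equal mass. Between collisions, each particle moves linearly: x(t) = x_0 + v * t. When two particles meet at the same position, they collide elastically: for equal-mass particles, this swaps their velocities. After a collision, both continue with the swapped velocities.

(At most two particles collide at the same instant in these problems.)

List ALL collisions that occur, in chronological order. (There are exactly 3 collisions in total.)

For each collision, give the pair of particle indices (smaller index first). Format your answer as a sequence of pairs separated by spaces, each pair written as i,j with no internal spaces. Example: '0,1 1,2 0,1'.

Collision at t=1/4: particles 0 and 1 swap velocities; positions: p0=4 p1=4 p2=51/4 p3=73/4; velocities now: v0=-4 v1=0 v2=3 v3=-3
Collision at t=7/6: particles 2 and 3 swap velocities; positions: p0=1/3 p1=4 p2=31/2 p3=31/2; velocities now: v0=-4 v1=0 v2=-3 v3=3
Collision at t=5: particles 1 and 2 swap velocities; positions: p0=-15 p1=4 p2=4 p3=27; velocities now: v0=-4 v1=-3 v2=0 v3=3

Answer: 0,1 2,3 1,2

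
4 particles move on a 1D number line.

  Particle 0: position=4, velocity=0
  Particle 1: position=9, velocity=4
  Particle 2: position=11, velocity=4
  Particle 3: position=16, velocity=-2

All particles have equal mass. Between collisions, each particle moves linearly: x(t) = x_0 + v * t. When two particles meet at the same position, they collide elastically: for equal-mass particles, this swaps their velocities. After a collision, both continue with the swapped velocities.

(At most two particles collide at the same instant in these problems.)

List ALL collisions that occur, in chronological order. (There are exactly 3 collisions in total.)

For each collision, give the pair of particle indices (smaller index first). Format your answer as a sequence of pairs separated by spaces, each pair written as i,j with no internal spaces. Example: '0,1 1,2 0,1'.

Answer: 2,3 1,2 0,1

Derivation:
Collision at t=5/6: particles 2 and 3 swap velocities; positions: p0=4 p1=37/3 p2=43/3 p3=43/3; velocities now: v0=0 v1=4 v2=-2 v3=4
Collision at t=7/6: particles 1 and 2 swap velocities; positions: p0=4 p1=41/3 p2=41/3 p3=47/3; velocities now: v0=0 v1=-2 v2=4 v3=4
Collision at t=6: particles 0 and 1 swap velocities; positions: p0=4 p1=4 p2=33 p3=35; velocities now: v0=-2 v1=0 v2=4 v3=4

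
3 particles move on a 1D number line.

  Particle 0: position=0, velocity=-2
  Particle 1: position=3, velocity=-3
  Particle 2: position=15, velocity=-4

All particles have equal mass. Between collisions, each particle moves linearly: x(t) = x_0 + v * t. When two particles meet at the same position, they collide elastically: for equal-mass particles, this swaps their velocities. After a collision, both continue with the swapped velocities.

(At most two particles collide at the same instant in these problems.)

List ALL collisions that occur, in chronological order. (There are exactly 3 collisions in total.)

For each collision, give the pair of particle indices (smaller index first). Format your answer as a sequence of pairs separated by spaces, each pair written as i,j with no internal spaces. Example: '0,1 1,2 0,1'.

Answer: 0,1 1,2 0,1

Derivation:
Collision at t=3: particles 0 and 1 swap velocities; positions: p0=-6 p1=-6 p2=3; velocities now: v0=-3 v1=-2 v2=-4
Collision at t=15/2: particles 1 and 2 swap velocities; positions: p0=-39/2 p1=-15 p2=-15; velocities now: v0=-3 v1=-4 v2=-2
Collision at t=12: particles 0 and 1 swap velocities; positions: p0=-33 p1=-33 p2=-24; velocities now: v0=-4 v1=-3 v2=-2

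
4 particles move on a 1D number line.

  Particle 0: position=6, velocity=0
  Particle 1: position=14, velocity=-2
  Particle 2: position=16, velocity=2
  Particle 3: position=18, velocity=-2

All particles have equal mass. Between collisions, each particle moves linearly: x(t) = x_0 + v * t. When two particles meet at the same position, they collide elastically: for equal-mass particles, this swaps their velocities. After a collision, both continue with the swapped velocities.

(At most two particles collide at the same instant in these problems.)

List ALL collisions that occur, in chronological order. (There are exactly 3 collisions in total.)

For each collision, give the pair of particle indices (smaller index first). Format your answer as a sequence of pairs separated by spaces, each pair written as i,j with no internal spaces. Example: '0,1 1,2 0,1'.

Answer: 2,3 0,1 1,2

Derivation:
Collision at t=1/2: particles 2 and 3 swap velocities; positions: p0=6 p1=13 p2=17 p3=17; velocities now: v0=0 v1=-2 v2=-2 v3=2
Collision at t=4: particles 0 and 1 swap velocities; positions: p0=6 p1=6 p2=10 p3=24; velocities now: v0=-2 v1=0 v2=-2 v3=2
Collision at t=6: particles 1 and 2 swap velocities; positions: p0=2 p1=6 p2=6 p3=28; velocities now: v0=-2 v1=-2 v2=0 v3=2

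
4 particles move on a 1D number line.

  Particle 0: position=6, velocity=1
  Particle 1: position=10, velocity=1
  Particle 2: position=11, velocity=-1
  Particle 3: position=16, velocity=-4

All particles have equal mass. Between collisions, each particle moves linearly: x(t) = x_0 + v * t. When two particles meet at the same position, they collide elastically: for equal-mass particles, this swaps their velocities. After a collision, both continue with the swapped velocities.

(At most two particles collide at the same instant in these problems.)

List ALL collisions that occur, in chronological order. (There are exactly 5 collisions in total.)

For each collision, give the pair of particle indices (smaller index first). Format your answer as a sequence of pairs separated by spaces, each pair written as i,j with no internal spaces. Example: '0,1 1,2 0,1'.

Collision at t=1/2: particles 1 and 2 swap velocities; positions: p0=13/2 p1=21/2 p2=21/2 p3=14; velocities now: v0=1 v1=-1 v2=1 v3=-4
Collision at t=6/5: particles 2 and 3 swap velocities; positions: p0=36/5 p1=49/5 p2=56/5 p3=56/5; velocities now: v0=1 v1=-1 v2=-4 v3=1
Collision at t=5/3: particles 1 and 2 swap velocities; positions: p0=23/3 p1=28/3 p2=28/3 p3=35/3; velocities now: v0=1 v1=-4 v2=-1 v3=1
Collision at t=2: particles 0 and 1 swap velocities; positions: p0=8 p1=8 p2=9 p3=12; velocities now: v0=-4 v1=1 v2=-1 v3=1
Collision at t=5/2: particles 1 and 2 swap velocities; positions: p0=6 p1=17/2 p2=17/2 p3=25/2; velocities now: v0=-4 v1=-1 v2=1 v3=1

Answer: 1,2 2,3 1,2 0,1 1,2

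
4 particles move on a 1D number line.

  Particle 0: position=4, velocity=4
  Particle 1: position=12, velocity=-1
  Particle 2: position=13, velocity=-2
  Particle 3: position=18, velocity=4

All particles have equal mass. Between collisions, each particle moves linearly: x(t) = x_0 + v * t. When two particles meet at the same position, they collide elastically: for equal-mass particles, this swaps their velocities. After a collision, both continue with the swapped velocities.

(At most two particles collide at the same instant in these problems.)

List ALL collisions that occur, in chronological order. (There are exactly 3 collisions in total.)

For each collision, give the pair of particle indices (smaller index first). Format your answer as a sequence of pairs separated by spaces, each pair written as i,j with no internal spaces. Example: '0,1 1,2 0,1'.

Answer: 1,2 0,1 1,2

Derivation:
Collision at t=1: particles 1 and 2 swap velocities; positions: p0=8 p1=11 p2=11 p3=22; velocities now: v0=4 v1=-2 v2=-1 v3=4
Collision at t=3/2: particles 0 and 1 swap velocities; positions: p0=10 p1=10 p2=21/2 p3=24; velocities now: v0=-2 v1=4 v2=-1 v3=4
Collision at t=8/5: particles 1 and 2 swap velocities; positions: p0=49/5 p1=52/5 p2=52/5 p3=122/5; velocities now: v0=-2 v1=-1 v2=4 v3=4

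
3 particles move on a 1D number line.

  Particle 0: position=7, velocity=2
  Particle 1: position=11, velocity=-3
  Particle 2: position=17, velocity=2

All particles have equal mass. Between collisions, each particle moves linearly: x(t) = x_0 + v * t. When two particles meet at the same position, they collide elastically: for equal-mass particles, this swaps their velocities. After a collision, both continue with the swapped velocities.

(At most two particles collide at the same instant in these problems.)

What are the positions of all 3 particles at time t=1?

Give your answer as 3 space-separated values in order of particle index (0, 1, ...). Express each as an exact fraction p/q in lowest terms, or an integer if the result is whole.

Answer: 8 9 19

Derivation:
Collision at t=4/5: particles 0 and 1 swap velocities; positions: p0=43/5 p1=43/5 p2=93/5; velocities now: v0=-3 v1=2 v2=2
Advance to t=1 (no further collisions before then); velocities: v0=-3 v1=2 v2=2; positions = 8 9 19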